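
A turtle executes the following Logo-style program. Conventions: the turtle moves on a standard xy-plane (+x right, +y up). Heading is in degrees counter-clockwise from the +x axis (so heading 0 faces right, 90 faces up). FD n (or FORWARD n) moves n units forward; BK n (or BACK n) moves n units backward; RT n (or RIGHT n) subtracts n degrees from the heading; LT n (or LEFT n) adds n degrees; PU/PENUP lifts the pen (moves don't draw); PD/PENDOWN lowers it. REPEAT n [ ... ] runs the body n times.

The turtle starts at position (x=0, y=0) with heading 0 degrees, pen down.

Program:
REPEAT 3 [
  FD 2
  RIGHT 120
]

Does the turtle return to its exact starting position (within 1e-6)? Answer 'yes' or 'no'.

Executing turtle program step by step:
Start: pos=(0,0), heading=0, pen down
REPEAT 3 [
  -- iteration 1/3 --
  FD 2: (0,0) -> (2,0) [heading=0, draw]
  RT 120: heading 0 -> 240
  -- iteration 2/3 --
  FD 2: (2,0) -> (1,-1.732) [heading=240, draw]
  RT 120: heading 240 -> 120
  -- iteration 3/3 --
  FD 2: (1,-1.732) -> (0,0) [heading=120, draw]
  RT 120: heading 120 -> 0
]
Final: pos=(0,0), heading=0, 3 segment(s) drawn

Start position: (0, 0)
Final position: (0, 0)
Distance = 0; < 1e-6 -> CLOSED

Answer: yes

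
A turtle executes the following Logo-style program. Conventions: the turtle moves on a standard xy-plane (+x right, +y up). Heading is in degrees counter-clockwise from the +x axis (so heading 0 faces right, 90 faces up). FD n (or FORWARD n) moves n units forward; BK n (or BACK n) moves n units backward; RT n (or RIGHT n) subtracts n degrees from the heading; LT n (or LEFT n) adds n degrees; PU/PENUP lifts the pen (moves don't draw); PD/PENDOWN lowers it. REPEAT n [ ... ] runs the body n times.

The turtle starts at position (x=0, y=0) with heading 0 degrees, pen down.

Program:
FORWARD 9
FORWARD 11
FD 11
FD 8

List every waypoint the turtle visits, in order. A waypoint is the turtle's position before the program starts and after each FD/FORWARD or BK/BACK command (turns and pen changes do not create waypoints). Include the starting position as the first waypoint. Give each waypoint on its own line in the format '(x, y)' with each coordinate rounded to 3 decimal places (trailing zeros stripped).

Answer: (0, 0)
(9, 0)
(20, 0)
(31, 0)
(39, 0)

Derivation:
Executing turtle program step by step:
Start: pos=(0,0), heading=0, pen down
FD 9: (0,0) -> (9,0) [heading=0, draw]
FD 11: (9,0) -> (20,0) [heading=0, draw]
FD 11: (20,0) -> (31,0) [heading=0, draw]
FD 8: (31,0) -> (39,0) [heading=0, draw]
Final: pos=(39,0), heading=0, 4 segment(s) drawn
Waypoints (5 total):
(0, 0)
(9, 0)
(20, 0)
(31, 0)
(39, 0)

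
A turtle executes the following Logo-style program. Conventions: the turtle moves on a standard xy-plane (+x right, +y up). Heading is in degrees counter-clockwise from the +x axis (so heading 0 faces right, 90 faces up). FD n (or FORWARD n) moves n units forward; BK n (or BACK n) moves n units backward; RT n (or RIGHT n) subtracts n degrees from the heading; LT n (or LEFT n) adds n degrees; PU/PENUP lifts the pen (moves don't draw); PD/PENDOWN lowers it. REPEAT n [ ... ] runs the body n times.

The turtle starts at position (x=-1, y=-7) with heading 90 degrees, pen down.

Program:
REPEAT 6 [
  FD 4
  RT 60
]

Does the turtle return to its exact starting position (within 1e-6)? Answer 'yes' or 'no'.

Answer: yes

Derivation:
Executing turtle program step by step:
Start: pos=(-1,-7), heading=90, pen down
REPEAT 6 [
  -- iteration 1/6 --
  FD 4: (-1,-7) -> (-1,-3) [heading=90, draw]
  RT 60: heading 90 -> 30
  -- iteration 2/6 --
  FD 4: (-1,-3) -> (2.464,-1) [heading=30, draw]
  RT 60: heading 30 -> 330
  -- iteration 3/6 --
  FD 4: (2.464,-1) -> (5.928,-3) [heading=330, draw]
  RT 60: heading 330 -> 270
  -- iteration 4/6 --
  FD 4: (5.928,-3) -> (5.928,-7) [heading=270, draw]
  RT 60: heading 270 -> 210
  -- iteration 5/6 --
  FD 4: (5.928,-7) -> (2.464,-9) [heading=210, draw]
  RT 60: heading 210 -> 150
  -- iteration 6/6 --
  FD 4: (2.464,-9) -> (-1,-7) [heading=150, draw]
  RT 60: heading 150 -> 90
]
Final: pos=(-1,-7), heading=90, 6 segment(s) drawn

Start position: (-1, -7)
Final position: (-1, -7)
Distance = 0; < 1e-6 -> CLOSED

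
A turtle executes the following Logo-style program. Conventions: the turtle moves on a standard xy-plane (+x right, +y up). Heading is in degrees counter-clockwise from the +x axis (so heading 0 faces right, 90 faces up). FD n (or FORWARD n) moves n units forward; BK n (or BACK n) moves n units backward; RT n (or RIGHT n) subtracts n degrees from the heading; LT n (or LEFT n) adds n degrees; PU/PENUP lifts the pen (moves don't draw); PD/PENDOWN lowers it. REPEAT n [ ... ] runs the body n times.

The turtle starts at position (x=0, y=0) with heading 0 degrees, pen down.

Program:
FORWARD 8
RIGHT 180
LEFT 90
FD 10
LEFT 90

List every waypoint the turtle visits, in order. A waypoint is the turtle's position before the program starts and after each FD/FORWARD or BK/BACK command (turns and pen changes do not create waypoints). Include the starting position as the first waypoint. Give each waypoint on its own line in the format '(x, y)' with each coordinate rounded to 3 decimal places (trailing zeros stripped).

Executing turtle program step by step:
Start: pos=(0,0), heading=0, pen down
FD 8: (0,0) -> (8,0) [heading=0, draw]
RT 180: heading 0 -> 180
LT 90: heading 180 -> 270
FD 10: (8,0) -> (8,-10) [heading=270, draw]
LT 90: heading 270 -> 0
Final: pos=(8,-10), heading=0, 2 segment(s) drawn
Waypoints (3 total):
(0, 0)
(8, 0)
(8, -10)

Answer: (0, 0)
(8, 0)
(8, -10)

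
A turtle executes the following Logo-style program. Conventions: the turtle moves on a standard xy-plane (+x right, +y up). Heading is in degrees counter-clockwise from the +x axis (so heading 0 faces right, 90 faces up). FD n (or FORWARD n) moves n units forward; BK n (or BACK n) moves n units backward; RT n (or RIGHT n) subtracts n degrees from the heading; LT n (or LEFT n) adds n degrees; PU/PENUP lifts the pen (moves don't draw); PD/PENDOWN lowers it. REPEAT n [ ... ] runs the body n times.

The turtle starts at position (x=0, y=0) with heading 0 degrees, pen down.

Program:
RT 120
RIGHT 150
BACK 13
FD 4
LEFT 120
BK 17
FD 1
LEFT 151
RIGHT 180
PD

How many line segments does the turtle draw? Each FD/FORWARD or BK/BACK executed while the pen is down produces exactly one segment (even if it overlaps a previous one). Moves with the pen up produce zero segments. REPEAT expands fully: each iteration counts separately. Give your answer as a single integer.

Executing turtle program step by step:
Start: pos=(0,0), heading=0, pen down
RT 120: heading 0 -> 240
RT 150: heading 240 -> 90
BK 13: (0,0) -> (0,-13) [heading=90, draw]
FD 4: (0,-13) -> (0,-9) [heading=90, draw]
LT 120: heading 90 -> 210
BK 17: (0,-9) -> (14.722,-0.5) [heading=210, draw]
FD 1: (14.722,-0.5) -> (13.856,-1) [heading=210, draw]
LT 151: heading 210 -> 1
RT 180: heading 1 -> 181
PD: pen down
Final: pos=(13.856,-1), heading=181, 4 segment(s) drawn
Segments drawn: 4

Answer: 4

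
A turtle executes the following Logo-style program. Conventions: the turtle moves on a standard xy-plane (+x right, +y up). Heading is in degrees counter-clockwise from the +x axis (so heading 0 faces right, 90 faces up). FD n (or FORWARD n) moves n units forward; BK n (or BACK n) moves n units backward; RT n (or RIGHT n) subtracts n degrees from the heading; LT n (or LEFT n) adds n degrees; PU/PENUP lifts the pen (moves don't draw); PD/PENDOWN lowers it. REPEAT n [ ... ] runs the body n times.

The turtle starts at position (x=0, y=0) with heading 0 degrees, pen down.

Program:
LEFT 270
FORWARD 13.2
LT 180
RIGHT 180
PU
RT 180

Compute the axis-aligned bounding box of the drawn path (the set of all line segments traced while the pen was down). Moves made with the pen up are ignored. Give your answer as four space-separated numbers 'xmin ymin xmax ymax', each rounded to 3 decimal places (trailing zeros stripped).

Answer: 0 -13.2 0 0

Derivation:
Executing turtle program step by step:
Start: pos=(0,0), heading=0, pen down
LT 270: heading 0 -> 270
FD 13.2: (0,0) -> (0,-13.2) [heading=270, draw]
LT 180: heading 270 -> 90
RT 180: heading 90 -> 270
PU: pen up
RT 180: heading 270 -> 90
Final: pos=(0,-13.2), heading=90, 1 segment(s) drawn

Segment endpoints: x in {0, 0}, y in {-13.2, 0}
xmin=0, ymin=-13.2, xmax=0, ymax=0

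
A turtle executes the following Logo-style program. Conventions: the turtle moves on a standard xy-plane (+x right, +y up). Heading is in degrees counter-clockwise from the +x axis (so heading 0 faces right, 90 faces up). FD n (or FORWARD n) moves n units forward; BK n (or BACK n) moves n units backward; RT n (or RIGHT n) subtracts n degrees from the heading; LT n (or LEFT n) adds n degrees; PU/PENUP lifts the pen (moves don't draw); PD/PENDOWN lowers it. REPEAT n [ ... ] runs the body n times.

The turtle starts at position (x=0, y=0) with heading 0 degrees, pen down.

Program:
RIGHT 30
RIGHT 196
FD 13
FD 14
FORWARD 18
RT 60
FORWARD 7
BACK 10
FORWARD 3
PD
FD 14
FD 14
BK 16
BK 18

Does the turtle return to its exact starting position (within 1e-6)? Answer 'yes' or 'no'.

Executing turtle program step by step:
Start: pos=(0,0), heading=0, pen down
RT 30: heading 0 -> 330
RT 196: heading 330 -> 134
FD 13: (0,0) -> (-9.031,9.351) [heading=134, draw]
FD 14: (-9.031,9.351) -> (-18.756,19.422) [heading=134, draw]
FD 18: (-18.756,19.422) -> (-31.26,32.37) [heading=134, draw]
RT 60: heading 134 -> 74
FD 7: (-31.26,32.37) -> (-29.33,39.099) [heading=74, draw]
BK 10: (-29.33,39.099) -> (-32.087,29.487) [heading=74, draw]
FD 3: (-32.087,29.487) -> (-31.26,32.37) [heading=74, draw]
PD: pen down
FD 14: (-31.26,32.37) -> (-27.401,45.828) [heading=74, draw]
FD 14: (-27.401,45.828) -> (-23.542,59.286) [heading=74, draw]
BK 16: (-23.542,59.286) -> (-27.952,43.905) [heading=74, draw]
BK 18: (-27.952,43.905) -> (-32.913,26.603) [heading=74, draw]
Final: pos=(-32.913,26.603), heading=74, 10 segment(s) drawn

Start position: (0, 0)
Final position: (-32.913, 26.603)
Distance = 42.32; >= 1e-6 -> NOT closed

Answer: no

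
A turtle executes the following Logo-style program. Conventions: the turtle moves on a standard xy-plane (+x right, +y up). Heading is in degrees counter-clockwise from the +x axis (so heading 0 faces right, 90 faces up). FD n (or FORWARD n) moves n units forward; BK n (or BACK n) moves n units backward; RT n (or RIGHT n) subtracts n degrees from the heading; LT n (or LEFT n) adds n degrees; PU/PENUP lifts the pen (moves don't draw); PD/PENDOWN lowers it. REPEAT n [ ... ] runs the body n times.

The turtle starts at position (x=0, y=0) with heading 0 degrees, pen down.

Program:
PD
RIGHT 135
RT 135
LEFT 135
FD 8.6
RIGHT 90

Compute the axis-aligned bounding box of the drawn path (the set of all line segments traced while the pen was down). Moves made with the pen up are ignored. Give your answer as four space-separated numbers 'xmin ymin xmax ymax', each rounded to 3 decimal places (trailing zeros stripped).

Executing turtle program step by step:
Start: pos=(0,0), heading=0, pen down
PD: pen down
RT 135: heading 0 -> 225
RT 135: heading 225 -> 90
LT 135: heading 90 -> 225
FD 8.6: (0,0) -> (-6.081,-6.081) [heading=225, draw]
RT 90: heading 225 -> 135
Final: pos=(-6.081,-6.081), heading=135, 1 segment(s) drawn

Segment endpoints: x in {-6.081, 0}, y in {-6.081, 0}
xmin=-6.081, ymin=-6.081, xmax=0, ymax=0

Answer: -6.081 -6.081 0 0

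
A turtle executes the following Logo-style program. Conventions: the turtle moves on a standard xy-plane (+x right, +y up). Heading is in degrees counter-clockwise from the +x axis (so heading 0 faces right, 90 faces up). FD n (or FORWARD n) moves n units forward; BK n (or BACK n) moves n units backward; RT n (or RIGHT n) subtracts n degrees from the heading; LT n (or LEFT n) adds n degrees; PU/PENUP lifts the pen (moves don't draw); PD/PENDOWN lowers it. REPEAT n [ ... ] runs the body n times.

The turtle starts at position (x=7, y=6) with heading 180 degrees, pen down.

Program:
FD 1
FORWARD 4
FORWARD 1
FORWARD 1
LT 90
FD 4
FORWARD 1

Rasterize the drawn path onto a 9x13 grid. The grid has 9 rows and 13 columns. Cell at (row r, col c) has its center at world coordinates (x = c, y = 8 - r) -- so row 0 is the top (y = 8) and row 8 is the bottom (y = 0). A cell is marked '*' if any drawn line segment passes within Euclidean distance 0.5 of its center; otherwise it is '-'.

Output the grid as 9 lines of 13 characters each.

Answer: -------------
-------------
********-----
*------------
*------------
*------------
*------------
*------------
-------------

Derivation:
Segment 0: (7,6) -> (6,6)
Segment 1: (6,6) -> (2,6)
Segment 2: (2,6) -> (1,6)
Segment 3: (1,6) -> (0,6)
Segment 4: (0,6) -> (-0,2)
Segment 5: (-0,2) -> (-0,1)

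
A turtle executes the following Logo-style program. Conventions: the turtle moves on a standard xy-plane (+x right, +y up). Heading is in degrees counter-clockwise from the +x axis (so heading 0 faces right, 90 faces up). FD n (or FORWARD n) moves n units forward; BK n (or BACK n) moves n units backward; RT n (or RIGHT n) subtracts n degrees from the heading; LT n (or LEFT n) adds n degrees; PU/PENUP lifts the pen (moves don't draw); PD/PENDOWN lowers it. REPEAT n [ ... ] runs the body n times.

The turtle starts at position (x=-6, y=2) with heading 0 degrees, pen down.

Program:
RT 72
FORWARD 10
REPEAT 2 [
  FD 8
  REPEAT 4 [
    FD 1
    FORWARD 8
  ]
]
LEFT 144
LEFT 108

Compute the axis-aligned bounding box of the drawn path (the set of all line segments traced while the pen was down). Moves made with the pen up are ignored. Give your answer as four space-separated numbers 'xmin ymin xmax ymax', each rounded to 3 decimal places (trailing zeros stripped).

Executing turtle program step by step:
Start: pos=(-6,2), heading=0, pen down
RT 72: heading 0 -> 288
FD 10: (-6,2) -> (-2.91,-7.511) [heading=288, draw]
REPEAT 2 [
  -- iteration 1/2 --
  FD 8: (-2.91,-7.511) -> (-0.438,-15.119) [heading=288, draw]
  REPEAT 4 [
    -- iteration 1/4 --
    FD 1: (-0.438,-15.119) -> (-0.129,-16.07) [heading=288, draw]
    FD 8: (-0.129,-16.07) -> (2.343,-23.679) [heading=288, draw]
    -- iteration 2/4 --
    FD 1: (2.343,-23.679) -> (2.652,-24.63) [heading=288, draw]
    FD 8: (2.652,-24.63) -> (5.125,-32.238) [heading=288, draw]
    -- iteration 3/4 --
    FD 1: (5.125,-32.238) -> (5.434,-33.189) [heading=288, draw]
    FD 8: (5.434,-33.189) -> (7.906,-40.798) [heading=288, draw]
    -- iteration 4/4 --
    FD 1: (7.906,-40.798) -> (8.215,-41.749) [heading=288, draw]
    FD 8: (8.215,-41.749) -> (10.687,-49.357) [heading=288, draw]
  ]
  -- iteration 2/2 --
  FD 8: (10.687,-49.357) -> (13.159,-56.966) [heading=288, draw]
  REPEAT 4 [
    -- iteration 1/4 --
    FD 1: (13.159,-56.966) -> (13.468,-57.917) [heading=288, draw]
    FD 8: (13.468,-57.917) -> (15.94,-65.525) [heading=288, draw]
    -- iteration 2/4 --
    FD 1: (15.94,-65.525) -> (16.249,-66.476) [heading=288, draw]
    FD 8: (16.249,-66.476) -> (18.721,-74.085) [heading=288, draw]
    -- iteration 3/4 --
    FD 1: (18.721,-74.085) -> (19.03,-75.036) [heading=288, draw]
    FD 8: (19.03,-75.036) -> (21.503,-82.644) [heading=288, draw]
    -- iteration 4/4 --
    FD 1: (21.503,-82.644) -> (21.812,-83.595) [heading=288, draw]
    FD 8: (21.812,-83.595) -> (24.284,-91.204) [heading=288, draw]
  ]
]
LT 144: heading 288 -> 72
LT 108: heading 72 -> 180
Final: pos=(24.284,-91.204), heading=180, 19 segment(s) drawn

Segment endpoints: x in {-6, -2.91, -0.438, -0.129, 2.343, 2.652, 5.125, 5.434, 7.906, 8.215, 10.687, 13.159, 13.468, 15.94, 16.249, 18.721, 19.03, 21.503, 21.812, 24.284}, y in {-91.204, -83.595, -82.644, -75.036, -74.085, -66.476, -65.525, -57.917, -56.966, -49.357, -41.749, -40.798, -33.189, -32.238, -24.63, -23.679, -16.07, -15.119, -7.511, 2}
xmin=-6, ymin=-91.204, xmax=24.284, ymax=2

Answer: -6 -91.204 24.284 2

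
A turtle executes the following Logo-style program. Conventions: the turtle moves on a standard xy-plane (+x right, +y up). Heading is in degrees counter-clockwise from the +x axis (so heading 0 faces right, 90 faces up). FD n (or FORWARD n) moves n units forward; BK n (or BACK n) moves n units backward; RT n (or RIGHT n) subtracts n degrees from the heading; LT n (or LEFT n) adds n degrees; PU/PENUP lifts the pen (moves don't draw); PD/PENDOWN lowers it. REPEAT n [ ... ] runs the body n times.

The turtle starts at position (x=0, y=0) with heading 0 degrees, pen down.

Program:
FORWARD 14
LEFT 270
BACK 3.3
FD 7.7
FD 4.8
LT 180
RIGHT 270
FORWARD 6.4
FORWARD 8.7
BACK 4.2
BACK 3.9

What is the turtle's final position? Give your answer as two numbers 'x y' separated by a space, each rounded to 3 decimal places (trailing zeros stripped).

Executing turtle program step by step:
Start: pos=(0,0), heading=0, pen down
FD 14: (0,0) -> (14,0) [heading=0, draw]
LT 270: heading 0 -> 270
BK 3.3: (14,0) -> (14,3.3) [heading=270, draw]
FD 7.7: (14,3.3) -> (14,-4.4) [heading=270, draw]
FD 4.8: (14,-4.4) -> (14,-9.2) [heading=270, draw]
LT 180: heading 270 -> 90
RT 270: heading 90 -> 180
FD 6.4: (14,-9.2) -> (7.6,-9.2) [heading=180, draw]
FD 8.7: (7.6,-9.2) -> (-1.1,-9.2) [heading=180, draw]
BK 4.2: (-1.1,-9.2) -> (3.1,-9.2) [heading=180, draw]
BK 3.9: (3.1,-9.2) -> (7,-9.2) [heading=180, draw]
Final: pos=(7,-9.2), heading=180, 8 segment(s) drawn

Answer: 7 -9.2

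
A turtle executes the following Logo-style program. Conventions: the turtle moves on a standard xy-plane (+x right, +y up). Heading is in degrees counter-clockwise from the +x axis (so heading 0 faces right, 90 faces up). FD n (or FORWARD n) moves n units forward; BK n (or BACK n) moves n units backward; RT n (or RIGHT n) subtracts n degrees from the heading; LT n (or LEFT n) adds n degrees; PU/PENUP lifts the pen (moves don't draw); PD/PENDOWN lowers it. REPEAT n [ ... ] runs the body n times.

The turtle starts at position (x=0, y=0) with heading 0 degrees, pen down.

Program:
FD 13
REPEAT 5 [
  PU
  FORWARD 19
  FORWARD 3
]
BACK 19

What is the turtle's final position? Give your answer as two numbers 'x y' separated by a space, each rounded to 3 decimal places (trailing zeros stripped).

Executing turtle program step by step:
Start: pos=(0,0), heading=0, pen down
FD 13: (0,0) -> (13,0) [heading=0, draw]
REPEAT 5 [
  -- iteration 1/5 --
  PU: pen up
  FD 19: (13,0) -> (32,0) [heading=0, move]
  FD 3: (32,0) -> (35,0) [heading=0, move]
  -- iteration 2/5 --
  PU: pen up
  FD 19: (35,0) -> (54,0) [heading=0, move]
  FD 3: (54,0) -> (57,0) [heading=0, move]
  -- iteration 3/5 --
  PU: pen up
  FD 19: (57,0) -> (76,0) [heading=0, move]
  FD 3: (76,0) -> (79,0) [heading=0, move]
  -- iteration 4/5 --
  PU: pen up
  FD 19: (79,0) -> (98,0) [heading=0, move]
  FD 3: (98,0) -> (101,0) [heading=0, move]
  -- iteration 5/5 --
  PU: pen up
  FD 19: (101,0) -> (120,0) [heading=0, move]
  FD 3: (120,0) -> (123,0) [heading=0, move]
]
BK 19: (123,0) -> (104,0) [heading=0, move]
Final: pos=(104,0), heading=0, 1 segment(s) drawn

Answer: 104 0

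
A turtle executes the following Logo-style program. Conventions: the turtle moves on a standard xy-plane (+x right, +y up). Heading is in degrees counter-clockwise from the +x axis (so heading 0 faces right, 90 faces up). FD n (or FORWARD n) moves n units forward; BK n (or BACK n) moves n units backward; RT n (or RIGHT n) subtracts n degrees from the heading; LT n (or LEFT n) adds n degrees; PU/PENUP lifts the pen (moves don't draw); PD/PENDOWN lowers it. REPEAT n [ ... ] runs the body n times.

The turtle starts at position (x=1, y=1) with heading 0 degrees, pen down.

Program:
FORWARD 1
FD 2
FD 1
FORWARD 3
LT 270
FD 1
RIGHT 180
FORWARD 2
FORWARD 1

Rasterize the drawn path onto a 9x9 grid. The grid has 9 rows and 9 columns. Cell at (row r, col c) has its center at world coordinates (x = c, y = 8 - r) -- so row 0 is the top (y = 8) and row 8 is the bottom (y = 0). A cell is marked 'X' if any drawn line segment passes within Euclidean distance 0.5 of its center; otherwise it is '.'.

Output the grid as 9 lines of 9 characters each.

Answer: .........
.........
.........
.........
.........
........X
........X
.XXXXXXXX
........X

Derivation:
Segment 0: (1,1) -> (2,1)
Segment 1: (2,1) -> (4,1)
Segment 2: (4,1) -> (5,1)
Segment 3: (5,1) -> (8,1)
Segment 4: (8,1) -> (8,0)
Segment 5: (8,0) -> (8,2)
Segment 6: (8,2) -> (8,3)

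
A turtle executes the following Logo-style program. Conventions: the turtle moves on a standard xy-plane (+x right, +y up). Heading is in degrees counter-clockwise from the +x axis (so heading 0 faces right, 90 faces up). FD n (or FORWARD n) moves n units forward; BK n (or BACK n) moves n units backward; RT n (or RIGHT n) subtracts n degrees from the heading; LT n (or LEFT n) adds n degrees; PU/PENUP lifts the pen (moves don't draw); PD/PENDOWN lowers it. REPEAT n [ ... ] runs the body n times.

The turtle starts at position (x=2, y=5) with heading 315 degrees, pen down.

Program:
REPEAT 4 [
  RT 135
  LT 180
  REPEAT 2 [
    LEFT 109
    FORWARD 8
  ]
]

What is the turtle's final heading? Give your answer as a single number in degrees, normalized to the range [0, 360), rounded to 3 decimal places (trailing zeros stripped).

Answer: 287

Derivation:
Executing turtle program step by step:
Start: pos=(2,5), heading=315, pen down
REPEAT 4 [
  -- iteration 1/4 --
  RT 135: heading 315 -> 180
  LT 180: heading 180 -> 0
  REPEAT 2 [
    -- iteration 1/2 --
    LT 109: heading 0 -> 109
    FD 8: (2,5) -> (-0.605,12.564) [heading=109, draw]
    -- iteration 2/2 --
    LT 109: heading 109 -> 218
    FD 8: (-0.605,12.564) -> (-6.909,7.639) [heading=218, draw]
  ]
  -- iteration 2/4 --
  RT 135: heading 218 -> 83
  LT 180: heading 83 -> 263
  REPEAT 2 [
    -- iteration 1/2 --
    LT 109: heading 263 -> 12
    FD 8: (-6.909,7.639) -> (0.917,9.302) [heading=12, draw]
    -- iteration 2/2 --
    LT 109: heading 12 -> 121
    FD 8: (0.917,9.302) -> (-3.204,16.159) [heading=121, draw]
  ]
  -- iteration 3/4 --
  RT 135: heading 121 -> 346
  LT 180: heading 346 -> 166
  REPEAT 2 [
    -- iteration 1/2 --
    LT 109: heading 166 -> 275
    FD 8: (-3.204,16.159) -> (-2.507,8.19) [heading=275, draw]
    -- iteration 2/2 --
    LT 109: heading 275 -> 24
    FD 8: (-2.507,8.19) -> (4.802,11.444) [heading=24, draw]
  ]
  -- iteration 4/4 --
  RT 135: heading 24 -> 249
  LT 180: heading 249 -> 69
  REPEAT 2 [
    -- iteration 1/2 --
    LT 109: heading 69 -> 178
    FD 8: (4.802,11.444) -> (-3.193,11.723) [heading=178, draw]
    -- iteration 2/2 --
    LT 109: heading 178 -> 287
    FD 8: (-3.193,11.723) -> (-0.854,4.073) [heading=287, draw]
  ]
]
Final: pos=(-0.854,4.073), heading=287, 8 segment(s) drawn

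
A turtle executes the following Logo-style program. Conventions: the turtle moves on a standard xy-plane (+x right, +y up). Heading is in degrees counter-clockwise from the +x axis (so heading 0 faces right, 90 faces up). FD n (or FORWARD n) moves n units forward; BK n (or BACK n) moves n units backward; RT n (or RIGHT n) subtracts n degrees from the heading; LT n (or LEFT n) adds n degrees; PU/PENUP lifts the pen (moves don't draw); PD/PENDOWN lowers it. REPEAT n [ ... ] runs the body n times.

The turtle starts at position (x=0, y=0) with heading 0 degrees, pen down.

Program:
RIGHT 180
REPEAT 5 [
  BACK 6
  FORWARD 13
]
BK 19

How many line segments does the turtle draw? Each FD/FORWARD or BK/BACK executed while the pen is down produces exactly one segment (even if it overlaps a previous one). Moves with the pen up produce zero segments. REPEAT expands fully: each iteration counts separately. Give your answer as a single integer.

Answer: 11

Derivation:
Executing turtle program step by step:
Start: pos=(0,0), heading=0, pen down
RT 180: heading 0 -> 180
REPEAT 5 [
  -- iteration 1/5 --
  BK 6: (0,0) -> (6,0) [heading=180, draw]
  FD 13: (6,0) -> (-7,0) [heading=180, draw]
  -- iteration 2/5 --
  BK 6: (-7,0) -> (-1,0) [heading=180, draw]
  FD 13: (-1,0) -> (-14,0) [heading=180, draw]
  -- iteration 3/5 --
  BK 6: (-14,0) -> (-8,0) [heading=180, draw]
  FD 13: (-8,0) -> (-21,0) [heading=180, draw]
  -- iteration 4/5 --
  BK 6: (-21,0) -> (-15,0) [heading=180, draw]
  FD 13: (-15,0) -> (-28,0) [heading=180, draw]
  -- iteration 5/5 --
  BK 6: (-28,0) -> (-22,0) [heading=180, draw]
  FD 13: (-22,0) -> (-35,0) [heading=180, draw]
]
BK 19: (-35,0) -> (-16,0) [heading=180, draw]
Final: pos=(-16,0), heading=180, 11 segment(s) drawn
Segments drawn: 11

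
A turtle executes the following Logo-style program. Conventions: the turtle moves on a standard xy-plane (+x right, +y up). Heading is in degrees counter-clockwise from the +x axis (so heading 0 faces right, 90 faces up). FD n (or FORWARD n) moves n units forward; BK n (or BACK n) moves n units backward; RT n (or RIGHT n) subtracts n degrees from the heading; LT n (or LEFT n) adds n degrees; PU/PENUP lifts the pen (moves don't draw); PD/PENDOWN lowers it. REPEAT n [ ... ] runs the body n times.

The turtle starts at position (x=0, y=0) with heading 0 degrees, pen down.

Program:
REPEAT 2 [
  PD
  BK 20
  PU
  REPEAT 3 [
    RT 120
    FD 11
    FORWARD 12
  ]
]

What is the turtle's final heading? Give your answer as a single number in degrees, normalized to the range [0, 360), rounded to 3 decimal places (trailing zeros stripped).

Executing turtle program step by step:
Start: pos=(0,0), heading=0, pen down
REPEAT 2 [
  -- iteration 1/2 --
  PD: pen down
  BK 20: (0,0) -> (-20,0) [heading=0, draw]
  PU: pen up
  REPEAT 3 [
    -- iteration 1/3 --
    RT 120: heading 0 -> 240
    FD 11: (-20,0) -> (-25.5,-9.526) [heading=240, move]
    FD 12: (-25.5,-9.526) -> (-31.5,-19.919) [heading=240, move]
    -- iteration 2/3 --
    RT 120: heading 240 -> 120
    FD 11: (-31.5,-19.919) -> (-37,-10.392) [heading=120, move]
    FD 12: (-37,-10.392) -> (-43,0) [heading=120, move]
    -- iteration 3/3 --
    RT 120: heading 120 -> 0
    FD 11: (-43,0) -> (-32,0) [heading=0, move]
    FD 12: (-32,0) -> (-20,0) [heading=0, move]
  ]
  -- iteration 2/2 --
  PD: pen down
  BK 20: (-20,0) -> (-40,0) [heading=0, draw]
  PU: pen up
  REPEAT 3 [
    -- iteration 1/3 --
    RT 120: heading 0 -> 240
    FD 11: (-40,0) -> (-45.5,-9.526) [heading=240, move]
    FD 12: (-45.5,-9.526) -> (-51.5,-19.919) [heading=240, move]
    -- iteration 2/3 --
    RT 120: heading 240 -> 120
    FD 11: (-51.5,-19.919) -> (-57,-10.392) [heading=120, move]
    FD 12: (-57,-10.392) -> (-63,0) [heading=120, move]
    -- iteration 3/3 --
    RT 120: heading 120 -> 0
    FD 11: (-63,0) -> (-52,0) [heading=0, move]
    FD 12: (-52,0) -> (-40,0) [heading=0, move]
  ]
]
Final: pos=(-40,0), heading=0, 2 segment(s) drawn

Answer: 0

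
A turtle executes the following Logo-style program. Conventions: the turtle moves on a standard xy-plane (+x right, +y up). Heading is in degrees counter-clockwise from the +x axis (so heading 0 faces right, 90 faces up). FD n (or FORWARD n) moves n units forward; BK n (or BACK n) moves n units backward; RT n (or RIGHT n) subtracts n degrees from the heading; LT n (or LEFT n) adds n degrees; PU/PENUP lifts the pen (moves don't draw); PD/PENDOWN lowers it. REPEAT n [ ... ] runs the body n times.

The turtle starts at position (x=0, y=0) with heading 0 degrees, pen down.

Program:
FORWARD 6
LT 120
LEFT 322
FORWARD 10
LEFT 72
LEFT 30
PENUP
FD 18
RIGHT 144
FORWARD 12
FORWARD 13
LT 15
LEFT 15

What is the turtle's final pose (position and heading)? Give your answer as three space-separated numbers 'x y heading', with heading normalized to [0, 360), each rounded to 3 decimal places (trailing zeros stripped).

Executing turtle program step by step:
Start: pos=(0,0), heading=0, pen down
FD 6: (0,0) -> (6,0) [heading=0, draw]
LT 120: heading 0 -> 120
LT 322: heading 120 -> 82
FD 10: (6,0) -> (7.392,9.903) [heading=82, draw]
LT 72: heading 82 -> 154
LT 30: heading 154 -> 184
PU: pen up
FD 18: (7.392,9.903) -> (-10.564,8.647) [heading=184, move]
RT 144: heading 184 -> 40
FD 12: (-10.564,8.647) -> (-1.372,16.361) [heading=40, move]
FD 13: (-1.372,16.361) -> (8.587,24.717) [heading=40, move]
LT 15: heading 40 -> 55
LT 15: heading 55 -> 70
Final: pos=(8.587,24.717), heading=70, 2 segment(s) drawn

Answer: 8.587 24.717 70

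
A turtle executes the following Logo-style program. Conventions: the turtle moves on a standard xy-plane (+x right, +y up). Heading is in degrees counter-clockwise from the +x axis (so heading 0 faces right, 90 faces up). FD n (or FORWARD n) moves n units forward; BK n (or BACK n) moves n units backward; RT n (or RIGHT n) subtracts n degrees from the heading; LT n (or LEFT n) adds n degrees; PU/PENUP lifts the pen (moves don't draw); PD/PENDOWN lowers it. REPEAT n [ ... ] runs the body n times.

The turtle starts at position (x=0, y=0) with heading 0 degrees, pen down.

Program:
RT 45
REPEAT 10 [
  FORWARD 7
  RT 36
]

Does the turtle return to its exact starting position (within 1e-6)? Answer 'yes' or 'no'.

Executing turtle program step by step:
Start: pos=(0,0), heading=0, pen down
RT 45: heading 0 -> 315
REPEAT 10 [
  -- iteration 1/10 --
  FD 7: (0,0) -> (4.95,-4.95) [heading=315, draw]
  RT 36: heading 315 -> 279
  -- iteration 2/10 --
  FD 7: (4.95,-4.95) -> (6.045,-11.864) [heading=279, draw]
  RT 36: heading 279 -> 243
  -- iteration 3/10 --
  FD 7: (6.045,-11.864) -> (2.867,-18.101) [heading=243, draw]
  RT 36: heading 243 -> 207
  -- iteration 4/10 --
  FD 7: (2.867,-18.101) -> (-3.37,-21.279) [heading=207, draw]
  RT 36: heading 207 -> 171
  -- iteration 5/10 --
  FD 7: (-3.37,-21.279) -> (-10.284,-20.184) [heading=171, draw]
  RT 36: heading 171 -> 135
  -- iteration 6/10 --
  FD 7: (-10.284,-20.184) -> (-15.234,-15.234) [heading=135, draw]
  RT 36: heading 135 -> 99
  -- iteration 7/10 --
  FD 7: (-15.234,-15.234) -> (-16.329,-8.32) [heading=99, draw]
  RT 36: heading 99 -> 63
  -- iteration 8/10 --
  FD 7: (-16.329,-8.32) -> (-13.151,-2.083) [heading=63, draw]
  RT 36: heading 63 -> 27
  -- iteration 9/10 --
  FD 7: (-13.151,-2.083) -> (-6.914,1.095) [heading=27, draw]
  RT 36: heading 27 -> 351
  -- iteration 10/10 --
  FD 7: (-6.914,1.095) -> (0,0) [heading=351, draw]
  RT 36: heading 351 -> 315
]
Final: pos=(0,0), heading=315, 10 segment(s) drawn

Start position: (0, 0)
Final position: (0, 0)
Distance = 0; < 1e-6 -> CLOSED

Answer: yes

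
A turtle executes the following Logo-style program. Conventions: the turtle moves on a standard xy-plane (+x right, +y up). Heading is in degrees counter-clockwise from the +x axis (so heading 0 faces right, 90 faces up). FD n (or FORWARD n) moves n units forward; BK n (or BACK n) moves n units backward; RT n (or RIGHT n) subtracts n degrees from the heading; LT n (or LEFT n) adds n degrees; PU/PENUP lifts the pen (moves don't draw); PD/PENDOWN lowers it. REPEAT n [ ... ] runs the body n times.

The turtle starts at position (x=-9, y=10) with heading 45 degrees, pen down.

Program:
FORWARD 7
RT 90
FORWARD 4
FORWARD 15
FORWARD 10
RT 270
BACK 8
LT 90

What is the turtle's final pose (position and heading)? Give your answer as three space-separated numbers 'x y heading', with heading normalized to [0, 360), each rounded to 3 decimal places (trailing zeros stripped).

Answer: 10.799 -11.213 135

Derivation:
Executing turtle program step by step:
Start: pos=(-9,10), heading=45, pen down
FD 7: (-9,10) -> (-4.05,14.95) [heading=45, draw]
RT 90: heading 45 -> 315
FD 4: (-4.05,14.95) -> (-1.222,12.121) [heading=315, draw]
FD 15: (-1.222,12.121) -> (9.385,1.515) [heading=315, draw]
FD 10: (9.385,1.515) -> (16.456,-5.556) [heading=315, draw]
RT 270: heading 315 -> 45
BK 8: (16.456,-5.556) -> (10.799,-11.213) [heading=45, draw]
LT 90: heading 45 -> 135
Final: pos=(10.799,-11.213), heading=135, 5 segment(s) drawn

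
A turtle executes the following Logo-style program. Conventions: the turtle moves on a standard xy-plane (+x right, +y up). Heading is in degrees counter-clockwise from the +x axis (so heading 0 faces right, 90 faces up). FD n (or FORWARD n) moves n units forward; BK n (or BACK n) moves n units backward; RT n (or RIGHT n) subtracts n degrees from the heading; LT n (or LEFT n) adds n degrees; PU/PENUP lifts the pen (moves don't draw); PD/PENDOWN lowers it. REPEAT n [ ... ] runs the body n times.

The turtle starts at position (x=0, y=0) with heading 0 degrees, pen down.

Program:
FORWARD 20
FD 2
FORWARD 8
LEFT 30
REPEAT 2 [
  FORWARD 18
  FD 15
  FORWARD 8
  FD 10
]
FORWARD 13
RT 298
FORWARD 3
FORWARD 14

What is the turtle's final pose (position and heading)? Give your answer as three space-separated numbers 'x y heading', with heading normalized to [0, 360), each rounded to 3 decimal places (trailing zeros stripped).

Executing turtle program step by step:
Start: pos=(0,0), heading=0, pen down
FD 20: (0,0) -> (20,0) [heading=0, draw]
FD 2: (20,0) -> (22,0) [heading=0, draw]
FD 8: (22,0) -> (30,0) [heading=0, draw]
LT 30: heading 0 -> 30
REPEAT 2 [
  -- iteration 1/2 --
  FD 18: (30,0) -> (45.588,9) [heading=30, draw]
  FD 15: (45.588,9) -> (58.579,16.5) [heading=30, draw]
  FD 8: (58.579,16.5) -> (65.507,20.5) [heading=30, draw]
  FD 10: (65.507,20.5) -> (74.167,25.5) [heading=30, draw]
  -- iteration 2/2 --
  FD 18: (74.167,25.5) -> (89.756,34.5) [heading=30, draw]
  FD 15: (89.756,34.5) -> (102.746,42) [heading=30, draw]
  FD 8: (102.746,42) -> (109.674,46) [heading=30, draw]
  FD 10: (109.674,46) -> (118.335,51) [heading=30, draw]
]
FD 13: (118.335,51) -> (129.593,57.5) [heading=30, draw]
RT 298: heading 30 -> 92
FD 3: (129.593,57.5) -> (129.488,60.498) [heading=92, draw]
FD 14: (129.488,60.498) -> (129,74.49) [heading=92, draw]
Final: pos=(129,74.49), heading=92, 14 segment(s) drawn

Answer: 129 74.49 92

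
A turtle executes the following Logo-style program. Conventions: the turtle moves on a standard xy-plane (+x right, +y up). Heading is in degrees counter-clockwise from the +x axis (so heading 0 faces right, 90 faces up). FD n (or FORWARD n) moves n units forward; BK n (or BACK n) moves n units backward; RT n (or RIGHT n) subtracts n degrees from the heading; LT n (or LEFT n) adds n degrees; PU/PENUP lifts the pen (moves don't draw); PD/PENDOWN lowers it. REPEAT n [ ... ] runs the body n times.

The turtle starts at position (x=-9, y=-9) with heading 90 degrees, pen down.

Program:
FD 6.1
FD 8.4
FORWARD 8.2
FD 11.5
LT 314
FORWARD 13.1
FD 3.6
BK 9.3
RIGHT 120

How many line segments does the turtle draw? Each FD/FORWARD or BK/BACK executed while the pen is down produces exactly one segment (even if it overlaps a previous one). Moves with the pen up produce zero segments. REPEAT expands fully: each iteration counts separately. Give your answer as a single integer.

Executing turtle program step by step:
Start: pos=(-9,-9), heading=90, pen down
FD 6.1: (-9,-9) -> (-9,-2.9) [heading=90, draw]
FD 8.4: (-9,-2.9) -> (-9,5.5) [heading=90, draw]
FD 8.2: (-9,5.5) -> (-9,13.7) [heading=90, draw]
FD 11.5: (-9,13.7) -> (-9,25.2) [heading=90, draw]
LT 314: heading 90 -> 44
FD 13.1: (-9,25.2) -> (0.423,34.3) [heading=44, draw]
FD 3.6: (0.423,34.3) -> (3.013,36.801) [heading=44, draw]
BK 9.3: (3.013,36.801) -> (-3.677,30.34) [heading=44, draw]
RT 120: heading 44 -> 284
Final: pos=(-3.677,30.34), heading=284, 7 segment(s) drawn
Segments drawn: 7

Answer: 7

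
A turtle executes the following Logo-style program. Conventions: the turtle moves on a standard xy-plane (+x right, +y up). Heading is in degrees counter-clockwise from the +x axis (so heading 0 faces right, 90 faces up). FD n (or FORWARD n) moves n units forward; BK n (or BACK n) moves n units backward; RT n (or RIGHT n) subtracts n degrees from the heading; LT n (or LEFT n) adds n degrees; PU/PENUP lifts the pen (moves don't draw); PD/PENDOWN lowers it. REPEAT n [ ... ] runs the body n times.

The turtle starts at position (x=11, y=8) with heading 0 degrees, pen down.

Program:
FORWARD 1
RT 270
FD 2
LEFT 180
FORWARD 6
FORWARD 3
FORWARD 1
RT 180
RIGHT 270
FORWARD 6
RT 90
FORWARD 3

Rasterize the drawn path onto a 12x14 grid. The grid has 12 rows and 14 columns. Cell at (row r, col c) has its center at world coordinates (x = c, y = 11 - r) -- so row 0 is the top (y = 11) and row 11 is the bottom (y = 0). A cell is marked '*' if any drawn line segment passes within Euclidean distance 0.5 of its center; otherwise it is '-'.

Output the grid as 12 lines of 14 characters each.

Segment 0: (11,8) -> (12,8)
Segment 1: (12,8) -> (12,10)
Segment 2: (12,10) -> (12,4)
Segment 3: (12,4) -> (12,1)
Segment 4: (12,1) -> (12,0)
Segment 5: (12,0) -> (6,-0)
Segment 6: (6,-0) -> (6,3)

Answer: --------------
------------*-
------------*-
-----------**-
------------*-
------------*-
------------*-
------------*-
------*-----*-
------*-----*-
------*-----*-
------*******-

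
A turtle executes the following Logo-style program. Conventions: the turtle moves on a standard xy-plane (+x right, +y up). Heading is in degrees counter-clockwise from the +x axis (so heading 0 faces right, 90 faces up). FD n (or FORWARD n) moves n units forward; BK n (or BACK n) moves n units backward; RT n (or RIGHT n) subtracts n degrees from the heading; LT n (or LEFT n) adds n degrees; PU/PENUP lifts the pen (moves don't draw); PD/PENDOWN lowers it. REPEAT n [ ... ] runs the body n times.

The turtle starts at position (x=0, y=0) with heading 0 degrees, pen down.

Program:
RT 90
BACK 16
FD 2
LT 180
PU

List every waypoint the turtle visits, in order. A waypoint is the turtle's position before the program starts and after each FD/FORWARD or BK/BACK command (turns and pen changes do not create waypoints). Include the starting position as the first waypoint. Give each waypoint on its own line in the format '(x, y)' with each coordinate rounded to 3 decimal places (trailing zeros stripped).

Answer: (0, 0)
(0, 16)
(0, 14)

Derivation:
Executing turtle program step by step:
Start: pos=(0,0), heading=0, pen down
RT 90: heading 0 -> 270
BK 16: (0,0) -> (0,16) [heading=270, draw]
FD 2: (0,16) -> (0,14) [heading=270, draw]
LT 180: heading 270 -> 90
PU: pen up
Final: pos=(0,14), heading=90, 2 segment(s) drawn
Waypoints (3 total):
(0, 0)
(0, 16)
(0, 14)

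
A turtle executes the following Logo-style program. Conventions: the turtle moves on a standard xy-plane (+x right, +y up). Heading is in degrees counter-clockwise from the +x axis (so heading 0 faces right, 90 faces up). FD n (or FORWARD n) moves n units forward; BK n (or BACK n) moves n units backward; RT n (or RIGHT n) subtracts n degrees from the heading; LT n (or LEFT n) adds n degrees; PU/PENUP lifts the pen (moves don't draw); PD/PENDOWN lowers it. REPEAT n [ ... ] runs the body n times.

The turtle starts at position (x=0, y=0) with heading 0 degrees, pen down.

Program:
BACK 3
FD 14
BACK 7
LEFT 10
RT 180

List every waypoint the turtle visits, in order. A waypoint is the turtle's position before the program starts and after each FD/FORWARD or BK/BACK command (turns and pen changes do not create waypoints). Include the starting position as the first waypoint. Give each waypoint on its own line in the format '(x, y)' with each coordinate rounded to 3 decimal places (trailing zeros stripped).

Answer: (0, 0)
(-3, 0)
(11, 0)
(4, 0)

Derivation:
Executing turtle program step by step:
Start: pos=(0,0), heading=0, pen down
BK 3: (0,0) -> (-3,0) [heading=0, draw]
FD 14: (-3,0) -> (11,0) [heading=0, draw]
BK 7: (11,0) -> (4,0) [heading=0, draw]
LT 10: heading 0 -> 10
RT 180: heading 10 -> 190
Final: pos=(4,0), heading=190, 3 segment(s) drawn
Waypoints (4 total):
(0, 0)
(-3, 0)
(11, 0)
(4, 0)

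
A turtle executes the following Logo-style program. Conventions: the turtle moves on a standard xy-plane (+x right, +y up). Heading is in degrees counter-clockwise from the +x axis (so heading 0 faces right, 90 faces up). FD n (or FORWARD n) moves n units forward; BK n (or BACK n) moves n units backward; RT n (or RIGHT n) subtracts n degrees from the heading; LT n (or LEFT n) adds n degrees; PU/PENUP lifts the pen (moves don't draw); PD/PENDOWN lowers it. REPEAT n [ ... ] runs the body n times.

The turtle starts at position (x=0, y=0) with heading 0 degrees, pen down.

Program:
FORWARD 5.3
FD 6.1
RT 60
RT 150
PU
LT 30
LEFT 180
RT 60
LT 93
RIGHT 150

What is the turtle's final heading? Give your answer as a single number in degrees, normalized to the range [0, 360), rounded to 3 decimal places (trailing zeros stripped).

Answer: 243

Derivation:
Executing turtle program step by step:
Start: pos=(0,0), heading=0, pen down
FD 5.3: (0,0) -> (5.3,0) [heading=0, draw]
FD 6.1: (5.3,0) -> (11.4,0) [heading=0, draw]
RT 60: heading 0 -> 300
RT 150: heading 300 -> 150
PU: pen up
LT 30: heading 150 -> 180
LT 180: heading 180 -> 0
RT 60: heading 0 -> 300
LT 93: heading 300 -> 33
RT 150: heading 33 -> 243
Final: pos=(11.4,0), heading=243, 2 segment(s) drawn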